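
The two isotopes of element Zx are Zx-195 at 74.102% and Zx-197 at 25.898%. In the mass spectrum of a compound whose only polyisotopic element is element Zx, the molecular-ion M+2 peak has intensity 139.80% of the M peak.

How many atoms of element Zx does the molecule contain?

4

With n Zx atoms, P(M+2)/P(M) = C(n,1)·p^(n−1)q / p^n = n·q/p = n · 0.25898/0.74102.
n = 1.3980 × 0.74102/0.25898 = 4.00 ≈ 4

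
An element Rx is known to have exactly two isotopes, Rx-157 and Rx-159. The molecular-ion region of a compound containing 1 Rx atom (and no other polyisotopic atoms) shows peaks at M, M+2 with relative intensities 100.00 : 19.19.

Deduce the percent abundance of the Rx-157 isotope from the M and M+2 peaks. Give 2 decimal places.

Let p = fractional abundance of Rx-157. I(M+2)/I(M) = [C(1,1)·p^0·(1−p)] / p^1 = 1·(1−p)/p = 19.19/100.00 = 0.1919
(1−p)/p = 0.1919/1 = 0.1919  ⇒  p = 1/(1 + 0.1919) = 0.8390
Rx-157: 83.90%, Rx-159: 16.10%.

83.90%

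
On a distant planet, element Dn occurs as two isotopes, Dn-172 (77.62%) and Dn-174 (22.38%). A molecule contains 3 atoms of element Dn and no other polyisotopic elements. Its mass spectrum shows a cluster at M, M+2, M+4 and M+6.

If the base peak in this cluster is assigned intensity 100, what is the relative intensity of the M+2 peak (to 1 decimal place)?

Binomial terms of (0.7762 + 0.2238)^3: M 0.4676, M+2 0.4045, M+4 0.1166, M+6 0.0112 → M is the base peak.
P(M) = C(3,0) × 0.7762^3 × 0.2238^0 = 1 × 0.46764997 × 1.0000 = 0.467650 (base)
P(M+2) = C(3,1) × 0.7762^2 × 0.2238^1 = 3 × 0.60248644 × 0.2238 = 0.404509
Relative intensity = 0.404509 / 0.467650 × 100 = 86.5

86.5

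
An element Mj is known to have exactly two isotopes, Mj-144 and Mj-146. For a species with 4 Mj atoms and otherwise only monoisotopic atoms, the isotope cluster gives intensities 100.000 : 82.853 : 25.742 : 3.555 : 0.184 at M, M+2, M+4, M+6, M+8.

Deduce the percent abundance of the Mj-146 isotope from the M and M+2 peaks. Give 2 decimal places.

17.16%

Let p = fractional abundance of Mj-144. I(M+2)/I(M) = [C(4,1)·p^3·(1−p)] / p^4 = 4·(1−p)/p = 82.853/100.000 = 0.8285
(1−p)/p = 0.8285/4 = 0.2071  ⇒  p = 1/(1 + 0.2071) = 0.8284
Mj-144: 82.84%, Mj-146: 17.16%.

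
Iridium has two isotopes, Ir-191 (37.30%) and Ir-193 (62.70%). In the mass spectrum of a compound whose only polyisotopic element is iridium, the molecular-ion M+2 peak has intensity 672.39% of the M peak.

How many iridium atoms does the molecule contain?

With n Ir atoms, P(M+2)/P(M) = C(n,1)·p^(n−1)q / p^n = n·q/p = n · 0.6270/0.3730.
n = 6.7239 × 0.3730/0.6270 = 4.00 ≈ 4

4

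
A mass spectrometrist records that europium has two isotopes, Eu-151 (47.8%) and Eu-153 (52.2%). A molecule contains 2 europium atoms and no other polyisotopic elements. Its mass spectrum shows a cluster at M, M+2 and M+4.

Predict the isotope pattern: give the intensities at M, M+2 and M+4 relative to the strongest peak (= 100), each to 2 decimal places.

45.79 : 100.00 : 54.60

Each Eu atom is independently Eu-151 (p = 0.478) or Eu-153 (q = 0.522); the cluster is the binomial expansion (p + q)^2.
P(M) = 0.478^2 = 0.228484
P(M+2) = 2 × 0.478^1 × 0.522^1 = 0.499032
P(M+4) = 0.522^2 = 0.272484
The M+2 peak is largest (0.499032); scaling to 100 gives 45.79 : 100.00 : 54.60.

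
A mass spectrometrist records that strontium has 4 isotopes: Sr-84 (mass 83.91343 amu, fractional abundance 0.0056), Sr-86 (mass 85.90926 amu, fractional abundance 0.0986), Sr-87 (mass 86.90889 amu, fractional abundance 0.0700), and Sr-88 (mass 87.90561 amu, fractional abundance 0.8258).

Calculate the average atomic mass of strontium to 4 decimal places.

Average mass = Σ (abundance × isotope mass) = 0.0056 × 83.91343 + 0.0986 × 85.90926 + 0.0700 × 86.90889 + 0.8258 × 87.90561
= 0.469915 + 8.470653 + 6.083622 + 72.592453 = 87.616643 amu

87.6166 amu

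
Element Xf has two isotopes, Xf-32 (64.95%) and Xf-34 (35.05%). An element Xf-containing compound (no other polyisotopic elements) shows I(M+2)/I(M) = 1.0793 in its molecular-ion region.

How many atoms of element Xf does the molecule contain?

2

For n independent Xf atoms, I(M+2)/I(M) = n · (abundance Xf-34) / (abundance Xf-32) = n · 0.3505/0.6495.
n = 1.0793 × 0.6495/0.3505 = 2.00 ≈ 2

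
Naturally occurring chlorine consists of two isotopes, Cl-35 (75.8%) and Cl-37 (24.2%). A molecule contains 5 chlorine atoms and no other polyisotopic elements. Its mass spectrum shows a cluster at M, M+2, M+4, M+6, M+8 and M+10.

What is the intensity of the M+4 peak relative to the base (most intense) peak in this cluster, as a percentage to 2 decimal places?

(0.758 + 0.242)^5 gives M 0.2502, M+2 0.3994, M+4 0.2551, M+6 0.0814, M+8 0.0130, M+10 0.0008; the largest is M+2.
P(M+2) = C(5,1) × 0.758^4 × 0.242^1 = 5 × 0.33012379 × 0.2420 = 0.399450 (base)
P(M+4) = C(5,2) × 0.758^3 × 0.242^2 = 10 × 0.43551951 × 0.058564 = 0.255058
Relative intensity = 0.255058 / 0.399450 × 100 = 63.85

63.85%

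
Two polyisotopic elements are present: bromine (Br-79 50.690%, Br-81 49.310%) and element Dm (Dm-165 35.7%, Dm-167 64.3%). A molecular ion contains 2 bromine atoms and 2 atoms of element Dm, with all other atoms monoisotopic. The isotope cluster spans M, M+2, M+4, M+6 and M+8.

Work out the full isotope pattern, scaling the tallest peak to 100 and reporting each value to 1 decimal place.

Bromine pattern (n=2): 0.25694761 : 0.49990478 : 0.24314761
Element Dm pattern (n=2): 0.127449 : 0.459102 : 0.413449
Convolve the two distributions (both contribute in 2-u steps):
  M: 0.25694761×0.127449 = 0.032748
  M+2: 0.25694761×0.459102 + 0.49990478×0.127449 = 0.181678
  M+4: 0.25694761×0.413449 + 0.49990478×0.459102 + 0.24314761×0.127449 = 0.366731
  M+6: 0.49990478×0.413449 + 0.24314761×0.459102 = 0.318315
  M+8: 0.24314761×0.413449 = 0.100529
Scale to base peak (0.366731) = 100: 8.9 : 49.5 : 100.0 : 86.8 : 27.4

8.9 : 49.5 : 100.0 : 86.8 : 27.4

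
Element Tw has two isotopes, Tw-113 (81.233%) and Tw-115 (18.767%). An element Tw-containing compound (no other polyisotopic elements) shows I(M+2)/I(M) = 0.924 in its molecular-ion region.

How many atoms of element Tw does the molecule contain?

With n Tw atoms, P(M+2)/P(M) = C(n,1)·p^(n−1)q / p^n = n·q/p = n · 0.18767/0.81233.
n = 0.924 × 0.81233/0.18767 = 4.00 ≈ 4

4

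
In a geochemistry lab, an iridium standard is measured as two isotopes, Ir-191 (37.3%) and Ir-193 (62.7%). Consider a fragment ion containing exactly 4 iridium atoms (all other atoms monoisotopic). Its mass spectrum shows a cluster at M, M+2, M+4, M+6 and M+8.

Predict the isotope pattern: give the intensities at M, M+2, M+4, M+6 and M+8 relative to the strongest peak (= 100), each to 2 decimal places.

Expanding (0.373 + 0.627)^4:
P(M) = 0.373^4 = 0.019357
P(M+2) = 4 × 0.373^3 × 0.627^1 = 0.130153
P(M+4) = 6 × 0.373^2 × 0.627^2 = 0.328174
P(M+6) = 4 × 0.373^1 × 0.627^3 = 0.367766
P(M+8) = 0.627^4 = 0.154550
The M+6 peak is largest (0.367766); scaling to 100 gives 5.26 : 35.39 : 89.23 : 100.00 : 42.02.

5.26 : 35.39 : 89.23 : 100.00 : 42.02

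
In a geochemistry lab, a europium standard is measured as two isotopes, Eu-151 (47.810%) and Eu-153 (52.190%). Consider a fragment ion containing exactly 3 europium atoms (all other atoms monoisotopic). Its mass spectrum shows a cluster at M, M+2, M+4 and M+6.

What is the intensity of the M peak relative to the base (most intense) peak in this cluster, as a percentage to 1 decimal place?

28.0%

(0.47810 + 0.52190)^3 gives M 0.1093, M+2 0.3579, M+4 0.3907, M+6 0.1422; the largest is M+4.
P(M+4) = C(3,2) × 0.47810^1 × 0.52190^2 = 3 × 0.4781 × 0.27237961 = 0.390674 (base)
P(M) = C(3,0) × 0.47810^3 × 0.52190^0 = 1 × 0.10928391 × 1.0000 = 0.109284
Relative intensity = 0.109284 / 0.390674 × 100 = 28.0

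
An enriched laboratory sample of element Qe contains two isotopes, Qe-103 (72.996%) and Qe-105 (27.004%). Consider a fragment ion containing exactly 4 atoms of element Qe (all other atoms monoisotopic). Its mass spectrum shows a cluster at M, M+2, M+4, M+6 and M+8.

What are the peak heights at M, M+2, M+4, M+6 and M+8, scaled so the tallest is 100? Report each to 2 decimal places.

The 4 Qe atoms are independent, so intensities follow the terms of (0.72996 + 0.27004)^4.
P(M) = 0.72996^4 = 0.283920
P(M+2) = 4 × 0.72996^3 × 0.27004^1 = 0.420132
P(M+4) = 6 × 0.72996^2 × 0.27004^2 = 0.233134
P(M+6) = 4 × 0.72996^1 × 0.27004^3 = 0.057497
P(M+8) = 0.27004^4 = 0.005318
The M+2 peak is largest (0.420132); scaling to 100 gives 67.58 : 100.00 : 55.49 : 13.69 : 1.27.

67.58 : 100.00 : 55.49 : 13.69 : 1.27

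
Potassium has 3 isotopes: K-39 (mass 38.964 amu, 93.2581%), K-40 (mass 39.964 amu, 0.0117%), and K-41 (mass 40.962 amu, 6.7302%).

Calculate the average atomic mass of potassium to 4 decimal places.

39.0986 amu

Weight each isotope mass by its fractional abundance: 0.932581 × 38.964 + 0.000117 × 39.964 + 0.067302 × 40.962
= 36.33709 + 0.00468 + 2.75682 = 39.09859 amu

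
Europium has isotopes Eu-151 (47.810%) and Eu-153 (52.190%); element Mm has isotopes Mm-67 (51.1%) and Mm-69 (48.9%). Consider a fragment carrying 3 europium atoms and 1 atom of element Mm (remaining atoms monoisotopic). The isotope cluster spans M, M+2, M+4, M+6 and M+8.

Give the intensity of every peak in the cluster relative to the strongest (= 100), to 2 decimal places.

14.91 : 63.08 : 100.00 : 70.38 : 18.55

Europium pattern (n=3): 0.10928391 : 0.3578871 : 0.39067407 : 0.14215492
Element Mm pattern (n=1): 0.5110 : 0.4890
Convolve the two distributions (both contribute in 2-u steps):
  M: 0.10928391×0.5110 = 0.055844
  M+2: 0.10928391×0.4890 + 0.3578871×0.5110 = 0.236320
  M+4: 0.3578871×0.4890 + 0.39067407×0.5110 = 0.374641
  M+6: 0.39067407×0.4890 + 0.14215492×0.5110 = 0.263681
  M+8: 0.14215492×0.4890 = 0.069514
Scale to base peak (0.374641) = 100: 14.91 : 63.08 : 100.00 : 70.38 : 18.55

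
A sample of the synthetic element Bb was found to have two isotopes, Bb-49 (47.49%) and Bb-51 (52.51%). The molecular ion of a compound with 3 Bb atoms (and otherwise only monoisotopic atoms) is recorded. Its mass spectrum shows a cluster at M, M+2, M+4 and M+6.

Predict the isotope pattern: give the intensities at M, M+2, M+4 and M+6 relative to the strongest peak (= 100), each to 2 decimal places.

Each Bb atom is independently Bb-49 (p = 0.4749) or Bb-51 (q = 0.5251); the cluster is the binomial expansion (p + q)^3.
P(M) = 0.4749^3 = 0.107104
P(M+2) = 3 × 0.4749^2 × 0.5251^1 = 0.355277
P(M+4) = 3 × 0.4749^1 × 0.5251^2 = 0.392833
P(M+6) = 0.5251^3 = 0.144786
The M+4 peak is largest (0.392833); scaling to 100 gives 27.26 : 90.44 : 100.00 : 36.86.

27.26 : 90.44 : 100.00 : 36.86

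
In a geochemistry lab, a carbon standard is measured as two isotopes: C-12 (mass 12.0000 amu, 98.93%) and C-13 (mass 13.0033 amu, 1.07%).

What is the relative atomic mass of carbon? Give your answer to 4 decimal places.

12.0107 amu

Ar = Σ fᵢ·mᵢ = 0.9893 × 12.0000 + 0.0107 × 13.0033
= 11.87160 + 0.13914 = 12.01074 amu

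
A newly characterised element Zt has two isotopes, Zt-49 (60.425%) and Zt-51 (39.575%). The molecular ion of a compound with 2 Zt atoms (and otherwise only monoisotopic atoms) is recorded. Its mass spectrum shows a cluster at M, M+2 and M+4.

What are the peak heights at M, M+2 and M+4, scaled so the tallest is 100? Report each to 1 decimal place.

Each Zt atom is independently Zt-49 (p = 0.60425) or Zt-51 (q = 0.39575); the cluster is the binomial expansion (p + q)^2.
P(M) = 0.60425^2 = 0.365118
P(M+2) = 2 × 0.60425^1 × 0.39575^1 = 0.478264
P(M+4) = 0.39575^2 = 0.156618
The M+2 peak is largest (0.478264); scaling to 100 gives 76.3 : 100.0 : 32.7.

76.3 : 100.0 : 32.7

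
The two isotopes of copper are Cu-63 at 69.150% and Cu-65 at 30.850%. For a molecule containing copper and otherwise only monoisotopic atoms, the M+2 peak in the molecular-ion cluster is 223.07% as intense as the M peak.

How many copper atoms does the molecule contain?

With n Cu atoms, P(M+2)/P(M) = C(n,1)·p^(n−1)q / p^n = n·q/p = n · 0.30850/0.69150.
n = 2.2307 × 0.69150/0.30850 = 5.00 ≈ 5

5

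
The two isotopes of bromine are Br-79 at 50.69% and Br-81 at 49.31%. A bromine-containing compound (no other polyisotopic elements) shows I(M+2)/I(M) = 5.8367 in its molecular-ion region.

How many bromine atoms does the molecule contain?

For n independent Br atoms, I(M+2)/I(M) = n · (abundance Br-81) / (abundance Br-79) = n · 0.4931/0.5069.
n = 5.8367 × 0.5069/0.4931 = 6.00 ≈ 6

6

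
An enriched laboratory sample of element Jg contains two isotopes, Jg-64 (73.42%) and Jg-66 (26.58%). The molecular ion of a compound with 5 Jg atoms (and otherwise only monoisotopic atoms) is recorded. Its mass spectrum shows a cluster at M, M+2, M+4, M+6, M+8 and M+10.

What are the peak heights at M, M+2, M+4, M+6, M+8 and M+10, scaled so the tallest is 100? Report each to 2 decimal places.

Each Jg atom is independently Jg-64 (p = 0.7342) or Jg-66 (q = 0.2658); the cluster is the binomial expansion (p + q)^5.
P(M) = 0.7342^5 = 0.213340
P(M+2) = 5 × 0.7342^4 × 0.2658^1 = 0.386174
P(M+4) = 10 × 0.7342^3 × 0.2658^2 = 0.279610
P(M+6) = 10 × 0.7342^2 × 0.2658^3 = 0.101226
P(M+8) = 5 × 0.7342^1 × 0.2658^4 = 0.018323
P(M+10) = 0.2658^5 = 0.001327
The M+2 peak is largest (0.386174); scaling to 100 gives 55.24 : 100.00 : 72.41 : 26.21 : 4.74 : 0.34.

55.24 : 100.00 : 72.41 : 26.21 : 4.74 : 0.34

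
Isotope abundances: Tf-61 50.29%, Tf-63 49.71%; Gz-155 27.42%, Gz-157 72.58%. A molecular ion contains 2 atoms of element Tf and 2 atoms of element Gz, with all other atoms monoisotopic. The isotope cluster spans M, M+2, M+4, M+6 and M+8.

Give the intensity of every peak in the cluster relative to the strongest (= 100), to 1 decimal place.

5.3 : 38.2 : 97.0 : 100.0 : 36.0

Element Tf pattern (n=2): 0.25290841 : 0.49998318 : 0.24710841
Element Gz pattern (n=2): 0.07518564 : 0.39802872 : 0.52678564
Convolve the two distributions (both contribute in 2-u steps):
  M: 0.25290841×0.07518564 = 0.019015
  M+2: 0.25290841×0.39802872 + 0.49998318×0.07518564 = 0.138256
  M+4: 0.25290841×0.52678564 + 0.49998318×0.39802872 + 0.24710841×0.07518564 = 0.350815
  M+6: 0.49998318×0.52678564 + 0.24710841×0.39802872 = 0.361740
  M+8: 0.24710841×0.52678564 = 0.130173
Scale to base peak (0.361740) = 100: 5.3 : 38.2 : 97.0 : 100.0 : 36.0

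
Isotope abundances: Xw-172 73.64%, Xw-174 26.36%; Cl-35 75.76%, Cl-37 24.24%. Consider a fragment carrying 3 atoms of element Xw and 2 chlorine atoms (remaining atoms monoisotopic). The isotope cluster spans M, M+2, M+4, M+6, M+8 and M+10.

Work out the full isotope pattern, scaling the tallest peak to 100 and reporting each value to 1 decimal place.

Element Xw pattern (n=3): 0.39933864 : 0.42883895 : 0.15350617 : 0.01831624
Chlorine pattern (n=2): 0.57395776 : 0.36728448 : 0.05875776
Convolve the two distributions (both contribute in 2-u steps):
  M: 0.39933864×0.57395776 = 0.229204
  M+2: 0.39933864×0.36728448 + 0.42883895×0.57395776 = 0.392806
  M+4: 0.39933864×0.05875776 + 0.42883895×0.36728448 + 0.15350617×0.57395776 = 0.269076
  M+6: 0.42883895×0.05875776 + 0.15350617×0.36728448 + 0.01831624×0.57395776 = 0.092091
  M+8: 0.15350617×0.05875776 + 0.01831624×0.36728448 = 0.015747
  M+10: 0.01831624×0.05875776 = 0.001076
Scale to base peak (0.392806) = 100: 58.4 : 100.0 : 68.5 : 23.4 : 4.0 : 0.3

58.4 : 100.0 : 68.5 : 23.4 : 4.0 : 0.3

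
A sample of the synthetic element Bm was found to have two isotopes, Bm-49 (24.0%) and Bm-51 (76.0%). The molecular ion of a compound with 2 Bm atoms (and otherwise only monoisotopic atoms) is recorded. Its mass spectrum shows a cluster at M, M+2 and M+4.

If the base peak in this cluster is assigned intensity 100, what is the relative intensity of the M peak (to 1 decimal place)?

10.0

Term probabilities: M 0.0576, M+2 0.3648, M+4 0.5776. Base peak = M+4.
P(M+4) = C(2,2) × 0.240^0 × 0.760^2 = 1 × 1.0000 × 0.5776 = 0.577600 (base)
P(M) = C(2,0) × 0.240^2 × 0.760^0 = 1 × 0.0576 × 1.0000 = 0.057600
Relative intensity = 0.057600 / 0.577600 × 100 = 10.0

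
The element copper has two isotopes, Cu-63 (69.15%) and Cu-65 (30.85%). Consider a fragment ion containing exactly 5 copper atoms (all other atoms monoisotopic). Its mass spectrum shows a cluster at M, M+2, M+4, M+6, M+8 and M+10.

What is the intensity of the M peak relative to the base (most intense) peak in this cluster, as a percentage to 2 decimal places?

44.83%

(0.6915 + 0.3085)^5 gives M 0.1581, M+2 0.3527, M+4 0.3147, M+6 0.1404, M+8 0.0313, M+10 0.0028; the largest is M+2.
P(M+2) = C(5,1) × 0.6915^4 × 0.3085^1 = 5 × 0.2286487 × 0.3085 = 0.352691 (base)
P(M) = C(5,0) × 0.6915^5 × 0.3085^0 = 1 × 0.15811058 × 1.0000 = 0.158111
Relative intensity = 0.158111 / 0.352691 × 100 = 44.83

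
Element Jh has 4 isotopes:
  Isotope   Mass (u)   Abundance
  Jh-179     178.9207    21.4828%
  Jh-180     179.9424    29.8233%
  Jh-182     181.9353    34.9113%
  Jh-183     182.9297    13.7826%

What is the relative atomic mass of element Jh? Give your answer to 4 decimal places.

180.8304 u

Weight each isotope mass by its fractional abundance: 0.214828 × 178.9207 + 0.298233 × 179.9424 + 0.349113 × 181.9353 + 0.137826 × 182.9297
= 38.43718 + 53.66476 + 63.51598 + 25.21247 = 180.83039 u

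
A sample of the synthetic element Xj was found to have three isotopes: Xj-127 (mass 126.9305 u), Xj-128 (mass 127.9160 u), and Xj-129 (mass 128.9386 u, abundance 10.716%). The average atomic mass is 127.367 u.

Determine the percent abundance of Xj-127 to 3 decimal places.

66.827%

Let x and y be the fractions of Xj-127 and Xj-128. Then x + y = 1 − 0.10716 = 0.89284 and 126.9305x + 127.9160y = 127.367 − 0.10716×128.9386 = 113.549939624.
Substituting: 126.9305x + 127.9160(0.89284 − x) = 113.549939624
(126.9305 − 127.9160)x = -0.658581816  ⇒  x = 0.66827, y = 0.22457
Xj-127: 66.827%, Xj-128: 22.457%.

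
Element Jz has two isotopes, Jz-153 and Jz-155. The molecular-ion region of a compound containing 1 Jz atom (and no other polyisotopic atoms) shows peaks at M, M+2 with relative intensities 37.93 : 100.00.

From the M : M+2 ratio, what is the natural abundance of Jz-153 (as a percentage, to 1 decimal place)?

If p is the fraction of Jz that is Jz-153, then I(M+2)/I(M) = [C(1,1)·p^0·(1−p)] / p^1 = 1·(1−p)/p = 100.00/37.93 = 2.6364
(1−p)/p = 2.6364/1 = 2.6364  ⇒  p = 1/(1 + 2.6364) = 0.2750
Jz-153: 27.5%, Jz-155: 72.5%.

27.5%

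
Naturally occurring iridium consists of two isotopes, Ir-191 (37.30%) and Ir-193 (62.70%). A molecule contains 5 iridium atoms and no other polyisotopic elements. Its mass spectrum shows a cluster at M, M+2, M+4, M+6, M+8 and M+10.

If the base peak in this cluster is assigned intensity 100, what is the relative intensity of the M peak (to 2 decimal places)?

2.11

(0.3730 + 0.6270)^5 gives M 0.0072, M+2 0.0607, M+4 0.2040, M+6 0.3429, M+8 0.2882, M+10 0.0969; the largest is M+6.
P(M+6) = C(5,3) × 0.3730^2 × 0.6270^3 = 10 × 0.139129 × 0.24649188 = 0.342942 (base)
P(M) = C(5,0) × 0.3730^5 × 0.6270^0 = 1 × 0.00722012 × 1.0000 = 0.007220
Relative intensity = 0.007220 / 0.342942 × 100 = 2.11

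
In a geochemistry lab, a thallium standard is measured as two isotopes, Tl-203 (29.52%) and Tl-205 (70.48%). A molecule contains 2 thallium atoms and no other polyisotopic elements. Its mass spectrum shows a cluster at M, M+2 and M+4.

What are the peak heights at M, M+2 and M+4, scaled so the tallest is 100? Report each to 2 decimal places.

Each Tl atom is independently Tl-203 (p = 0.2952) or Tl-205 (q = 0.7048); the cluster is the binomial expansion (p + q)^2.
P(M) = 0.2952^2 = 0.087143
P(M+2) = 2 × 0.2952^1 × 0.7048^1 = 0.416114
P(M+4) = 0.7048^2 = 0.496743
The M+4 peak is largest (0.496743); scaling to 100 gives 17.54 : 83.77 : 100.00.

17.54 : 83.77 : 100.00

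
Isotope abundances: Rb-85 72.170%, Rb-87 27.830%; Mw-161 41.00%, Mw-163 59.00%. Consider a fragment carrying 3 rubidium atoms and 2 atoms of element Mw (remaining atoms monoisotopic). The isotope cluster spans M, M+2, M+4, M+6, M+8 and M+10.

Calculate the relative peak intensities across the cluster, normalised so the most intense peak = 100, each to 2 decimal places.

Rubidium pattern (n=3): 0.37589809 : 0.43485841 : 0.16768892 : 0.02155458
Element Mw pattern (n=2): 0.1681 : 0.4838 : 0.3481
Convolve the two distributions (both contribute in 2-u steps):
  M: 0.37589809×0.1681 = 0.063188
  M+2: 0.37589809×0.4838 + 0.43485841×0.1681 = 0.254959
  M+4: 0.37589809×0.3481 + 0.43485841×0.4838 + 0.16768892×0.1681 = 0.369423
  M+6: 0.43485841×0.3481 + 0.16768892×0.4838 + 0.02155458×0.1681 = 0.236125
  M+8: 0.16768892×0.3481 + 0.02155458×0.4838 = 0.068801
  M+10: 0.02155458×0.3481 = 0.007503
Scale to base peak (0.369423) = 100: 17.10 : 69.02 : 100.00 : 63.92 : 18.62 : 2.03

17.10 : 69.02 : 100.00 : 63.92 : 18.62 : 2.03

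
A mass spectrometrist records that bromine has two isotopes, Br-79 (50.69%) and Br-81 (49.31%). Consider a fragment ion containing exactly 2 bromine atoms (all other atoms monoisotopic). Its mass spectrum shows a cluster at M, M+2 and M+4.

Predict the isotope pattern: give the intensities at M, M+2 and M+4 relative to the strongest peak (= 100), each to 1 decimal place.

51.4 : 100.0 : 48.6

The 2 Br atoms are independent, so intensities follow the terms of (0.5069 + 0.4931)^2.
P(M) = 0.5069^2 = 0.256948
P(M+2) = 2 × 0.5069^1 × 0.4931^1 = 0.499905
P(M+4) = 0.4931^2 = 0.243148
The M+2 peak is largest (0.499905); scaling to 100 gives 51.4 : 100.0 : 48.6.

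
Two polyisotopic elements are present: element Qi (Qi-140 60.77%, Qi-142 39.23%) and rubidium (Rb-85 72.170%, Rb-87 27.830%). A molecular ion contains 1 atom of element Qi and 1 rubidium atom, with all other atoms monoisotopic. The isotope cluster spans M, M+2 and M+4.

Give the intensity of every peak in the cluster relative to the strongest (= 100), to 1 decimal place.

Element Qi pattern (n=1): 0.6077 : 0.3923
Rubidium pattern (n=1): 0.7217 : 0.2783
Convolve the two distributions (both contribute in 2-u steps):
  M: 0.6077×0.7217 = 0.438577
  M+2: 0.6077×0.2783 + 0.3923×0.7217 = 0.452246
  M+4: 0.3923×0.2783 = 0.109177
Scale to base peak (0.452246) = 100: 97.0 : 100.0 : 24.1

97.0 : 100.0 : 24.1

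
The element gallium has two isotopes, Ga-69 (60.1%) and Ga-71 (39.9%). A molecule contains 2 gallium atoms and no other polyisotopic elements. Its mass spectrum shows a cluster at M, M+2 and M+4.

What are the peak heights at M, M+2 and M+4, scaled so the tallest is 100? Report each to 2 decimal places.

Each Ga atom is independently Ga-69 (p = 0.601) or Ga-71 (q = 0.399); the cluster is the binomial expansion (p + q)^2.
P(M) = 0.601^2 = 0.361201
P(M+2) = 2 × 0.601^1 × 0.399^1 = 0.479598
P(M+4) = 0.399^2 = 0.159201
The M+2 peak is largest (0.479598); scaling to 100 gives 75.31 : 100.00 : 33.19.

75.31 : 100.00 : 33.19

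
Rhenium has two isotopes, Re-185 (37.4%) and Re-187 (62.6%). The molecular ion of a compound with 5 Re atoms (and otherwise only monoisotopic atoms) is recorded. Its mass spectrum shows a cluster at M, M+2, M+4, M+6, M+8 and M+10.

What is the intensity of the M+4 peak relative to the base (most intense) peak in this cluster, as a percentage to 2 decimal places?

59.74%

(0.374 + 0.626)^5 gives M 0.0073, M+2 0.0612, M+4 0.2050, M+6 0.3431, M+8 0.2872, M+10 0.0961; the largest is M+6.
P(M+6) = C(5,3) × 0.374^2 × 0.626^3 = 10 × 0.139876 × 0.24531438 = 0.343136 (base)
P(M+4) = C(5,2) × 0.374^3 × 0.626^2 = 10 × 0.05231362 × 0.391876 = 0.205005
Relative intensity = 0.205005 / 0.343136 × 100 = 59.74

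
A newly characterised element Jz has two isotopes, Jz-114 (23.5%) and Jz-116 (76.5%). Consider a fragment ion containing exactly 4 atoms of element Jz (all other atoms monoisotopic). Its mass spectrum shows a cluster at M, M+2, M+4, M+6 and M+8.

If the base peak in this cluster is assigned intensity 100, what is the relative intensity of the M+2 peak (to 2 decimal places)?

(0.235 + 0.765)^4 gives M 0.0030, M+2 0.0397, M+4 0.1939, M+6 0.4208, M+8 0.3425; the largest is M+6.
P(M+6) = C(4,3) × 0.235^1 × 0.765^3 = 4 × 0.2350 × 0.44769713 = 0.420835 (base)
P(M+2) = C(4,1) × 0.235^3 × 0.765^1 = 4 × 0.01297787 × 0.7650 = 0.039712
Relative intensity = 0.039712 / 0.420835 × 100 = 9.44

9.44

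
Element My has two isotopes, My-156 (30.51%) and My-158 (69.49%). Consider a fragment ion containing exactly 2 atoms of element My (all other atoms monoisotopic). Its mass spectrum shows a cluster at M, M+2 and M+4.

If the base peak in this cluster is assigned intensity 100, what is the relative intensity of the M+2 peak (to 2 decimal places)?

87.81

Binomial terms of (0.3051 + 0.6949)^2: M 0.0931, M+2 0.4240, M+4 0.4829 → M+4 is the base peak.
P(M+4) = C(2,2) × 0.3051^0 × 0.6949^2 = 1 × 1.0000 × 0.48288601 = 0.482886 (base)
P(M+2) = C(2,1) × 0.3051^1 × 0.6949^1 = 2 × 0.3051 × 0.6949 = 0.424028
Relative intensity = 0.424028 / 0.482886 × 100 = 87.81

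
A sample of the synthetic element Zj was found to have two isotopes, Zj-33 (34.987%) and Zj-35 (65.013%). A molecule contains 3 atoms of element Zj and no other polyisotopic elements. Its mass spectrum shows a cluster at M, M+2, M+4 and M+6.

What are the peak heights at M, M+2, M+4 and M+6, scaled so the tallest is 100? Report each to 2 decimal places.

Each Zj atom is independently Zj-33 (p = 0.34987) or Zj-35 (q = 0.65013); the cluster is the binomial expansion (p + q)^3.
P(M) = 0.34987^3 = 0.042827
P(M+2) = 3 × 0.34987^2 × 0.65013^1 = 0.238745
P(M+4) = 3 × 0.34987^1 × 0.65013^2 = 0.443638
P(M+6) = 0.65013^3 = 0.274790
The M+4 peak is largest (0.443638); scaling to 100 gives 9.65 : 53.82 : 100.00 : 61.94.

9.65 : 53.82 : 100.00 : 61.94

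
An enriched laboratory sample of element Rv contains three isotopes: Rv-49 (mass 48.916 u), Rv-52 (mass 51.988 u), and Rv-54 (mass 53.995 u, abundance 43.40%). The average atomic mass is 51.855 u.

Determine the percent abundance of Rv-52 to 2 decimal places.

23.92%

The remaining 56.60% is split between Rv-49 (fraction x) and Rv-52 (fraction 0.5660 − x).
Substituting: 48.916x + 51.988(0.5660 − x) = 28.42117
(48.916 − 51.988)x = -1.004038  ⇒  x = 0.32684, y = 0.23916
Rv-49: 32.68%, Rv-52: 23.92%.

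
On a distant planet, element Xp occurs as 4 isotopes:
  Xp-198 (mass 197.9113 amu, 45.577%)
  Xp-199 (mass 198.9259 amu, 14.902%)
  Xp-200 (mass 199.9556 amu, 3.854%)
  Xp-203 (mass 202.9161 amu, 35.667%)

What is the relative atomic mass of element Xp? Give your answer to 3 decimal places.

199.926 amu

Ar = Σ fᵢ·mᵢ = 0.45577 × 197.9113 + 0.14902 × 198.9259 + 0.03854 × 199.9556 + 0.35667 × 202.9161
= 90.20203 + 29.64394 + 7.70629 + 72.37409 = 199.92635 amu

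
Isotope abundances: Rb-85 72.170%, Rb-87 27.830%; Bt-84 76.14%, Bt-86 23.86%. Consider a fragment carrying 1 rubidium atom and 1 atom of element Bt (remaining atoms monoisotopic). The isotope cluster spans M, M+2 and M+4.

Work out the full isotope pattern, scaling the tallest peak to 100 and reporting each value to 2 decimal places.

Rubidium pattern (n=1): 0.7217 : 0.2783
Element Bt pattern (n=1): 0.7614 : 0.2386
Convolve the two distributions (both contribute in 2-u steps):
  M: 0.7217×0.7614 = 0.549502
  M+2: 0.7217×0.2386 + 0.2783×0.7614 = 0.384095
  M+4: 0.2783×0.2386 = 0.066402
Scale to base peak (0.549502) = 100: 100.00 : 69.90 : 12.08

100.00 : 69.90 : 12.08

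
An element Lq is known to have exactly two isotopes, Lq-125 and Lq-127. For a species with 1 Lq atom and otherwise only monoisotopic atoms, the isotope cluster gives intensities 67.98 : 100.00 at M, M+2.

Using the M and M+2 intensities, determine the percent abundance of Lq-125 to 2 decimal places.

Let p = fractional abundance of Lq-125. I(M+2)/I(M) = [C(1,1)·p^0·(1−p)] / p^1 = 1·(1−p)/p = 100.00/67.98 = 1.4710
(1−p)/p = 1.4710/1 = 1.4710  ⇒  p = 1/(1 + 1.4710) = 0.4047
Lq-125: 40.47%, Lq-127: 59.53%.

40.47%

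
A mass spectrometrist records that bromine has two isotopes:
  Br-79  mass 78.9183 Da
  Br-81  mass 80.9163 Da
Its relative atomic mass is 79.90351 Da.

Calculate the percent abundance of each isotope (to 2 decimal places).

Br-79: 50.69%, Br-81: 49.31%

Let x be the fractional abundance of Br-79; then Br-81 has abundance 1 − x.
78.9183·x + 80.9163·(1 − x) = 79.90351
(78.9183 − 80.9163)·x = 79.90351 − 80.9163
x = -1.01279 / -1.9980 = 0.50690 → 50.69% Br-79, 49.31% Br-81.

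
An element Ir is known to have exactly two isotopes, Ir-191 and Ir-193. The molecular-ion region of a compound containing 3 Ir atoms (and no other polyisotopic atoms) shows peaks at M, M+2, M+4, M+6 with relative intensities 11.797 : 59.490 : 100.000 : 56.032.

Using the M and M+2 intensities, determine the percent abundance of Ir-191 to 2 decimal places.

37.30%

Write p for the Ir-191 fraction. I(M+2)/I(M) = [C(3,1)·p^2·(1−p)] / p^3 = 3·(1−p)/p = 59.490/11.797 = 5.0428
(1−p)/p = 5.0428/3 = 1.6809  ⇒  p = 1/(1 + 1.6809) = 0.3730
Ir-191: 37.30%, Ir-193: 62.70%.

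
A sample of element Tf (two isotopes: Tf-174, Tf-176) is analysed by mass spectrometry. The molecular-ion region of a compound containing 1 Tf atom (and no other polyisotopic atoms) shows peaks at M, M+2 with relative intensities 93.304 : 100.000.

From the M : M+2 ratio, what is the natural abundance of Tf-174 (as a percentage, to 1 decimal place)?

48.3%

Write p for the Tf-174 fraction. I(M+2)/I(M) = [C(1,1)·p^0·(1−p)] / p^1 = 1·(1−p)/p = 100.000/93.304 = 1.0718
(1−p)/p = 1.0718/1 = 1.0718  ⇒  p = 1/(1 + 1.0718) = 0.4827
Tf-174: 48.3%, Tf-176: 51.7%.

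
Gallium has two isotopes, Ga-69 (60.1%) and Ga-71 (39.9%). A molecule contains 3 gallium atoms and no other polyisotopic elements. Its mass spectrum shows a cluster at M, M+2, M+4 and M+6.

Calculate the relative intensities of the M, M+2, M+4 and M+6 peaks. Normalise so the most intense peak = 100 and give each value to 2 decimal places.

The 3 Ga atoms are independent, so intensities follow the terms of (0.601 + 0.399)^3.
P(M) = 0.601^3 = 0.217082
P(M+2) = 3 × 0.601^2 × 0.399^1 = 0.432358
P(M+4) = 3 × 0.601^1 × 0.399^2 = 0.287039
P(M+6) = 0.399^3 = 0.063521
The M+2 peak is largest (0.432358); scaling to 100 gives 50.21 : 100.00 : 66.39 : 14.69.

50.21 : 100.00 : 66.39 : 14.69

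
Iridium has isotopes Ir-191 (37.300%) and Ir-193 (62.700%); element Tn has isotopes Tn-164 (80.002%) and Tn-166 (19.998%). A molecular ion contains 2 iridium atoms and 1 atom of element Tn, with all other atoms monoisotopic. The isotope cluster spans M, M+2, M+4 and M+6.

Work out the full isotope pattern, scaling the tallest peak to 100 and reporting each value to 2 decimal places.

27.28 : 98.52 : 100.00 : 19.27

Iridium pattern (n=2): 0.139129 : 0.467742 : 0.393129
Element Tn pattern (n=1): 0.80002 : 0.19998
Convolve the two distributions (both contribute in 2-u steps):
  M: 0.139129×0.80002 = 0.111306
  M+2: 0.139129×0.19998 + 0.467742×0.80002 = 0.402026
  M+4: 0.467742×0.19998 + 0.393129×0.80002 = 0.408050
  M+6: 0.393129×0.19998 = 0.078618
Scale to base peak (0.408050) = 100: 27.28 : 98.52 : 100.00 : 19.27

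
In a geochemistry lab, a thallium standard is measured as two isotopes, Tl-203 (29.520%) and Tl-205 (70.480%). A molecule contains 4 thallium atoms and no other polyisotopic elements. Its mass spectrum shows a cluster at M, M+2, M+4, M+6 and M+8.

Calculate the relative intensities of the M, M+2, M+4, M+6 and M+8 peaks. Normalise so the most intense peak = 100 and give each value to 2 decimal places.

The 4 Tl atoms are independent, so intensities follow the terms of (0.29520 + 0.70480)^4.
P(M) = 0.29520^4 = 0.007594
P(M+2) = 4 × 0.29520^3 × 0.70480^1 = 0.072523
P(M+4) = 6 × 0.29520^2 × 0.70480^2 = 0.259726
P(M+6) = 4 × 0.29520^1 × 0.70480^3 = 0.413403
P(M+8) = 0.70480^4 = 0.246754
The M+6 peak is largest (0.413403); scaling to 100 gives 1.84 : 17.54 : 62.83 : 100.00 : 59.69.

1.84 : 17.54 : 62.83 : 100.00 : 59.69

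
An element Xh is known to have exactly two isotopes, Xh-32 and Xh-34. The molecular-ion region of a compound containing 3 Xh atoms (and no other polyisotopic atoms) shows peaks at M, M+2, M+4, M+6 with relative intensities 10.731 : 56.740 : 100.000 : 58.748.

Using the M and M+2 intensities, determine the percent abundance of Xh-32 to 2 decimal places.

36.20%

Write p for the Xh-32 fraction. I(M+2)/I(M) = [C(3,1)·p^2·(1−p)] / p^3 = 3·(1−p)/p = 56.740/10.731 = 5.2875
(1−p)/p = 5.2875/3 = 1.7625  ⇒  p = 1/(1 + 1.7625) = 0.3620
Xh-32: 36.20%, Xh-34: 63.80%.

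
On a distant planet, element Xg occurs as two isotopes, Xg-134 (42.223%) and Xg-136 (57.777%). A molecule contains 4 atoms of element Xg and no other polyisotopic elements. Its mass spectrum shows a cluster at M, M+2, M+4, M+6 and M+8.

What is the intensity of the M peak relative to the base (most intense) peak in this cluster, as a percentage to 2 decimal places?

8.90%

(0.42223 + 0.57777)^4 gives M 0.0318, M+2 0.1740, M+4 0.3571, M+6 0.3257, M+8 0.1114; the largest is M+4.
P(M+4) = C(4,2) × 0.42223^2 × 0.57777^2 = 6 × 0.17827817 × 0.33381817 = 0.357075 (base)
P(M) = C(4,0) × 0.42223^4 × 0.57777^0 = 1 × 0.03178311 × 1.0000 = 0.031783
Relative intensity = 0.031783 / 0.357075 × 100 = 8.90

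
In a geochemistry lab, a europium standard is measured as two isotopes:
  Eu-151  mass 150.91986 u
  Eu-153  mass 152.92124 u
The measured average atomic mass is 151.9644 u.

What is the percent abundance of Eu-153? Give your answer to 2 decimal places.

With x = fraction of Eu-151 (so Eu-153 is 1 − x):
150.91986·x + 152.92124·(1 − x) = 151.9644
(150.91986 − 152.92124)·x = 151.9644 − 152.92124
x = -0.95684 / -2.00138 = 0.47809 → 47.81% Eu-151, 52.19% Eu-153.

52.19%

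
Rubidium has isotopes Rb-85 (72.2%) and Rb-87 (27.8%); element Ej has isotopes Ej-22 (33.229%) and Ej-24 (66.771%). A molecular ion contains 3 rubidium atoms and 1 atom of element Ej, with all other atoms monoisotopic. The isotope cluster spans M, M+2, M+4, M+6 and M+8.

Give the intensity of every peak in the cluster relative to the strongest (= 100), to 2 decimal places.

Rubidium pattern (n=3): 0.37636705 : 0.43475086 : 0.16739714 : 0.02148495
Element Ej pattern (n=1): 0.33229 : 0.66771
Convolve the two distributions (both contribute in 2-u steps):
  M: 0.37636705×0.33229 = 0.125063
  M+2: 0.37636705×0.66771 + 0.43475086×0.33229 = 0.395767
  M+4: 0.43475086×0.66771 + 0.16739714×0.33229 = 0.345912
  M+6: 0.16739714×0.66771 + 0.02148495×0.33229 = 0.118912
  M+8: 0.02148495×0.66771 = 0.014346
Scale to base peak (0.395767) = 100: 31.60 : 100.00 : 87.40 : 30.05 : 3.62

31.60 : 100.00 : 87.40 : 30.05 : 3.62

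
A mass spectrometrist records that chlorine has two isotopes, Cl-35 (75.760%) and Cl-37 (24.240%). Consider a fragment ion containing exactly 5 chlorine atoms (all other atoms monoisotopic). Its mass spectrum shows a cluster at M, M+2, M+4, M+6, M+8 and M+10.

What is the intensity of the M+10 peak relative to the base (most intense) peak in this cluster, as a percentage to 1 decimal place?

0.2%

(0.75760 + 0.24240)^5 gives M 0.2496, M+2 0.3993, M+4 0.2555, M+6 0.0817, M+8 0.0131, M+10 0.0008; the largest is M+2.
P(M+2) = C(5,1) × 0.75760^4 × 0.24240^1 = 5 × 0.32942751 × 0.2424 = 0.399266 (base)
P(M+10) = C(5,5) × 0.75760^0 × 0.24240^5 = 1 × 1.0000 × 0.00083688 = 0.000837
Relative intensity = 0.000837 / 0.399266 × 100 = 0.2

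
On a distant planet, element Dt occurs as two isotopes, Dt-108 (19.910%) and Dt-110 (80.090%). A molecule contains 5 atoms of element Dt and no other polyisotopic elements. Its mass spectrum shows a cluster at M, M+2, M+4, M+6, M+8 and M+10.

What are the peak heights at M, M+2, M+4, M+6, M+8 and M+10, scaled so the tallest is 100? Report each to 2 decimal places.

The 5 Dt atoms are independent, so intensities follow the terms of (0.19910 + 0.80090)^5.
P(M) = 0.19910^5 = 0.000313
P(M+2) = 5 × 0.19910^4 × 0.80090^1 = 0.006293
P(M+4) = 10 × 0.19910^3 × 0.80090^2 = 0.050626
P(M+6) = 10 × 0.19910^2 × 0.80090^3 = 0.203647
P(M+8) = 5 × 0.19910^1 × 0.80090^4 = 0.409595
P(M+10) = 0.80090^5 = 0.329527
The M+8 peak is largest (0.409595); scaling to 100 gives 0.08 : 1.54 : 12.36 : 49.72 : 100.00 : 80.45.

0.08 : 1.54 : 12.36 : 49.72 : 100.00 : 80.45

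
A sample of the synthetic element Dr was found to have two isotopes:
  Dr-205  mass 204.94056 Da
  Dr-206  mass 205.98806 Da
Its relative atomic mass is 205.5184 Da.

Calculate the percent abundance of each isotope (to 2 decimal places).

Let x be the fractional abundance of Dr-205; then Dr-206 has abundance 1 − x.
204.94056·x + 205.98806·(1 − x) = 205.5184
(204.94056 − 205.98806)·x = 205.5184 − 205.98806
x = -0.46966 / -1.04750 = 0.44836 → 44.84% Dr-205, 55.16% Dr-206.

Dr-205: 44.84%, Dr-206: 55.16%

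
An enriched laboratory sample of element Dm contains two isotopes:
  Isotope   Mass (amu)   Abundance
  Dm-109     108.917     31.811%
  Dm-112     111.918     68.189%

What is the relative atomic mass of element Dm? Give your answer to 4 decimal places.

110.9634 amu

The abundance-weighted mean is 0.31811 × 108.917 + 0.68189 × 111.918
= 34.64759 + 76.31577 = 110.96336 amu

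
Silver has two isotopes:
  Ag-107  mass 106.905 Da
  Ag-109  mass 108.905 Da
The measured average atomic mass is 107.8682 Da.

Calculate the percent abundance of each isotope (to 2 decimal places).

Ag-107: 51.84%, Ag-109: 48.16%

Let x be the fractional abundance of Ag-107; then Ag-109 has abundance 1 − x.
106.905·x + 108.905·(1 − x) = 107.8682
(106.905 − 108.905)·x = 107.8682 − 108.905
x = -1.0368 / -2.000 = 0.51840 → 51.84% Ag-107, 48.16% Ag-109.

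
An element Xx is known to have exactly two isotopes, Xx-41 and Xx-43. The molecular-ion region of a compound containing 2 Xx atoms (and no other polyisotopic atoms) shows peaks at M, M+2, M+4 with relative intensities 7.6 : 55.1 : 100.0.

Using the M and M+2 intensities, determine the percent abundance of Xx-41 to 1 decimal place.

Write p for the Xx-41 fraction. I(M+2)/I(M) = [C(2,1)·p^1·(1−p)] / p^2 = 2·(1−p)/p = 55.1/7.6 = 7.2500
(1−p)/p = 7.2500/2 = 3.6250  ⇒  p = 1/(1 + 3.6250) = 0.2162
Xx-41: 21.6%, Xx-43: 78.4%.

21.6%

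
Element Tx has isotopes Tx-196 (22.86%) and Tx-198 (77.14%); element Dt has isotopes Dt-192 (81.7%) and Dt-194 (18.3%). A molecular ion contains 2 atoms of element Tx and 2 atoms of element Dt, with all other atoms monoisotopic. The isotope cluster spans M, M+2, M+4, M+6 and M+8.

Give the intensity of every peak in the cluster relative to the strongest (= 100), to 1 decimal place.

Element Tx pattern (n=2): 0.05225796 : 0.35268408 : 0.59505796
Element Dt pattern (n=2): 0.667489 : 0.299022 : 0.033489
Convolve the two distributions (both contribute in 2-u steps):
  M: 0.05225796×0.667489 = 0.034882
  M+2: 0.05225796×0.299022 + 0.35268408×0.667489 = 0.251039
  M+4: 0.05225796×0.033489 + 0.35268408×0.299022 + 0.59505796×0.667489 = 0.504405
  M+6: 0.35268408×0.033489 + 0.59505796×0.299022 = 0.189746
  M+8: 0.59505796×0.033489 = 0.019928
Scale to base peak (0.504405) = 100: 6.9 : 49.8 : 100.0 : 37.6 : 4.0

6.9 : 49.8 : 100.0 : 37.6 : 4.0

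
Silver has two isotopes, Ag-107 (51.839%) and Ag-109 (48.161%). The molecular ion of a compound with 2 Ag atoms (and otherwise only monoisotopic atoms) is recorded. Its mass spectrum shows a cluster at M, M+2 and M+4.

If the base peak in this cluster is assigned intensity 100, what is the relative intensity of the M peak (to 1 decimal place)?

53.8

Binomial terms of (0.51839 + 0.48161)^2: M 0.2687, M+2 0.4993, M+4 0.2319 → M+2 is the base peak.
P(M+2) = C(2,1) × 0.51839^1 × 0.48161^1 = 2 × 0.51839 × 0.48161 = 0.499324 (base)
P(M) = C(2,0) × 0.51839^2 × 0.48161^0 = 1 × 0.26872819 × 1.0000 = 0.268728
Relative intensity = 0.268728 / 0.499324 × 100 = 53.8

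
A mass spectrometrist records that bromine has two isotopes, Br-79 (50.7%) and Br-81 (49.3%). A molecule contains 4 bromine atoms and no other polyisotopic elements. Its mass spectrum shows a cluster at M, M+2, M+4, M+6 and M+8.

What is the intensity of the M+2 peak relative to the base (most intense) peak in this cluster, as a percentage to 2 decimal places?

68.56%

Binomial terms of (0.507 + 0.493)^4: M 0.0661, M+2 0.2570, M+4 0.3749, M+6 0.2430, M+8 0.0591 → M+4 is the base peak.
P(M+4) = C(4,2) × 0.507^2 × 0.493^2 = 6 × 0.257049 × 0.243049 = 0.374853 (base)
P(M+2) = C(4,1) × 0.507^3 × 0.493^1 = 4 × 0.13032384 × 0.4930 = 0.256999
Relative intensity = 0.256999 / 0.374853 × 100 = 68.56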